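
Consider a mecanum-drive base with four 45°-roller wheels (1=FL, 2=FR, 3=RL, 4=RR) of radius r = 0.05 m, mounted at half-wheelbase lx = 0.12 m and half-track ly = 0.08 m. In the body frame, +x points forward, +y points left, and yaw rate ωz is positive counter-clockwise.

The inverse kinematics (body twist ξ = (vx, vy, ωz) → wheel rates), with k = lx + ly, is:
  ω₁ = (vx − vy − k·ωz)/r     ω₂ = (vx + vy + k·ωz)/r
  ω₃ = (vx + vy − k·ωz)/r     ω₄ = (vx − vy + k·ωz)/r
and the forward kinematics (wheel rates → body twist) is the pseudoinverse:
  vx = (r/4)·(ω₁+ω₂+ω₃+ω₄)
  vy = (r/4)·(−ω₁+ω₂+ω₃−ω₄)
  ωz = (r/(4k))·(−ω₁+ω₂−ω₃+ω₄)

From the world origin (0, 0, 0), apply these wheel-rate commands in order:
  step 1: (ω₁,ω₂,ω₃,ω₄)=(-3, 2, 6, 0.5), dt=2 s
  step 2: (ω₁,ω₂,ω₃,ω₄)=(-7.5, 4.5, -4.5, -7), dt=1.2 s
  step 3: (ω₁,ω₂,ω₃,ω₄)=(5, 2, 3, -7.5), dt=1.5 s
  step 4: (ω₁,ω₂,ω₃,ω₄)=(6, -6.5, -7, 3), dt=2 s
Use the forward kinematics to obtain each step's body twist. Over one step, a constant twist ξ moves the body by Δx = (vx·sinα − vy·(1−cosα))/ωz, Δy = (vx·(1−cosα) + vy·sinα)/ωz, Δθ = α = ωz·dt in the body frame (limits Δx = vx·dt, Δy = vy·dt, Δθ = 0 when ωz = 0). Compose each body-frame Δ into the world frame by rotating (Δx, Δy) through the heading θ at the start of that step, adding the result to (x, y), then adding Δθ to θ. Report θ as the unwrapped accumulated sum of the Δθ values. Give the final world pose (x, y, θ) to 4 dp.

step 1: ξ=(vx,vy,ωz)=(0.0688, 0.1313, -0.0312), dt=2.0 → body Δ=(0.1456, 0.2580, -0.0625) → world pose (0.1456, 0.2580, -0.0625)
step 2: ξ=(vx,vy,ωz)=(-0.1813, 0.1813, 0.5938), dt=1.2 → body Δ=(-0.2738, 0.1253, 0.7125) → world pose (-0.1198, 0.4002, 0.6500)
step 3: ξ=(vx,vy,ωz)=(0.0313, 0.0938, -0.8438), dt=1.5 → body Δ=(0.1131, 0.0801, -1.2656) → world pose (-0.0783, 0.5323, -0.6156)
step 4: ξ=(vx,vy,ωz)=(-0.0562, -0.2812, -0.1562), dt=2.0 → body Δ=(-0.1979, -0.5360, -0.3125) → world pose (-0.5493, 0.2090, -0.9281)

(-0.5493, 0.2090, -0.9281)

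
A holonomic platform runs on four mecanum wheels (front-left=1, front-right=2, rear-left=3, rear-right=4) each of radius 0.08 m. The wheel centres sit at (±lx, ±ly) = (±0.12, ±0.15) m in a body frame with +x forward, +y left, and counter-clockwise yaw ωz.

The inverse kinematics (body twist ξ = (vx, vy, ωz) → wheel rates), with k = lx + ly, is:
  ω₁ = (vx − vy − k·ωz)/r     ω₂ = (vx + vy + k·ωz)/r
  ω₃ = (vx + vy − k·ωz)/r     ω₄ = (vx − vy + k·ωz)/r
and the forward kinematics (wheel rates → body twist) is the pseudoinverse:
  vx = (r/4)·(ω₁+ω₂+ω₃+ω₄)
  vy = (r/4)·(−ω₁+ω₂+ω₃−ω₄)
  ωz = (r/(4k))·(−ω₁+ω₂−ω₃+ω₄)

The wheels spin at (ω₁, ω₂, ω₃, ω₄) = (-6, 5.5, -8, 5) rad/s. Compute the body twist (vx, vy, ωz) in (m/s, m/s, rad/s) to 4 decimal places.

(-0.0700, -0.0300, 1.8148)

k = lx + ly = 0.12 + 0.15 = 0.2700
ω₁+ω₂+ω₃+ω₄ = -3.5000  →  vx = (0.08/4)·-3.5000 = -0.0700
−ω₁+ω₂+ω₃−ω₄ = -1.5000  →  vy = (0.08/4)·-1.5000 = -0.0300
−ω₁+ω₂−ω₃+ω₄ = 24.5000  →  ωz = (0.08/1.0800)·24.5000 = 1.8148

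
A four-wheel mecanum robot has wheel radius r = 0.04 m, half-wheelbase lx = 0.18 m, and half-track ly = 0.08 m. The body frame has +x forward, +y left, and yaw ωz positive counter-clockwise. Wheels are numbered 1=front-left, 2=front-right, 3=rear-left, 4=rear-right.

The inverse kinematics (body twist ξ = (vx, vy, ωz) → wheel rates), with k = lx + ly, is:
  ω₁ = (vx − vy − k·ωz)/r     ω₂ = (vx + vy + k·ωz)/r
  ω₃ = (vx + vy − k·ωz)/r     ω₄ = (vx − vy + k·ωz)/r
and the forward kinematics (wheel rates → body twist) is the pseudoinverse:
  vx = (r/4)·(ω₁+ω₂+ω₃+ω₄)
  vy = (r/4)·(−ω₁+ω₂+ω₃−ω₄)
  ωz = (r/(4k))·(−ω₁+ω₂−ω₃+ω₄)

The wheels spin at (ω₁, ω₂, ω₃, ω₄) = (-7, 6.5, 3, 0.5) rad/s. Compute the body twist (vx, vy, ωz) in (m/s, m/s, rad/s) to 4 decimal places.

k = lx + ly = 0.18 + 0.08 = 0.2600
ω₁+ω₂+ω₃+ω₄ = 3.0000  →  vx = (0.04/4)·3.0000 = 0.0300
−ω₁+ω₂+ω₃−ω₄ = 16.0000  →  vy = (0.04/4)·16.0000 = 0.1600
−ω₁+ω₂−ω₃+ω₄ = 11.0000  →  ωz = (0.04/1.0400)·11.0000 = 0.4231

(0.0300, 0.1600, 0.4231)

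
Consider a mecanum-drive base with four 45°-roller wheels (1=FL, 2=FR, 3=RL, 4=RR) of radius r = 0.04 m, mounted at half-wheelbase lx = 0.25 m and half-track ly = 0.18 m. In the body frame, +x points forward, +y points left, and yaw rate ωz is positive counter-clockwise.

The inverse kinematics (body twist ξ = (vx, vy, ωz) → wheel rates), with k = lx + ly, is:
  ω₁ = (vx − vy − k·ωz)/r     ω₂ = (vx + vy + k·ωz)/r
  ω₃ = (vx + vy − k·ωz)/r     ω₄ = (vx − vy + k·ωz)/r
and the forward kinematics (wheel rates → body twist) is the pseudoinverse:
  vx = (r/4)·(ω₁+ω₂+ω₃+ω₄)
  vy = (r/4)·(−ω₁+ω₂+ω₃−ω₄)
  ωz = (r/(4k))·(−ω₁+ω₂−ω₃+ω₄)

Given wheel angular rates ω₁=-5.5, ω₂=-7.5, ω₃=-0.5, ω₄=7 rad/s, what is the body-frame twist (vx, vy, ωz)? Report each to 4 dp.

(-0.0650, -0.0950, 0.1279)

k = lx + ly = 0.25 + 0.18 = 0.4300
ω₁+ω₂+ω₃+ω₄ = -6.5000  →  vx = (0.04/4)·-6.5000 = -0.0650
−ω₁+ω₂+ω₃−ω₄ = -9.5000  →  vy = (0.04/4)·-9.5000 = -0.0950
−ω₁+ω₂−ω₃+ω₄ = 5.5000  →  ωz = (0.04/1.7200)·5.5000 = 0.1279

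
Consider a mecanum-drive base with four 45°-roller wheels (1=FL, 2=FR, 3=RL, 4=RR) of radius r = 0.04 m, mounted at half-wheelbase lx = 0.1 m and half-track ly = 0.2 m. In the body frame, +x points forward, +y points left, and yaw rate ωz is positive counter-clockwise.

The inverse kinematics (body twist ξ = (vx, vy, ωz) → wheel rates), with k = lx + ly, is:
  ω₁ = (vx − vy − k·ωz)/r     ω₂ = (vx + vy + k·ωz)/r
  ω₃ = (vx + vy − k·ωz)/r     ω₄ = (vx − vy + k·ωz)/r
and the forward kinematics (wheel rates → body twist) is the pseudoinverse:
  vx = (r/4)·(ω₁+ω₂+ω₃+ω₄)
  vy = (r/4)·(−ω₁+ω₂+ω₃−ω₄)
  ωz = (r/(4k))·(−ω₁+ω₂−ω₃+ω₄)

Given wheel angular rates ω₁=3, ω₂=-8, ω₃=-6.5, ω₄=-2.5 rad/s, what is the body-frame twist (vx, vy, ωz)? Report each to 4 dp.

k = lx + ly = 0.1 + 0.2 = 0.3000
ω₁+ω₂+ω₃+ω₄ = -14.0000  →  vx = (0.04/4)·-14.0000 = -0.1400
−ω₁+ω₂+ω₃−ω₄ = -15.0000  →  vy = (0.04/4)·-15.0000 = -0.1500
−ω₁+ω₂−ω₃+ω₄ = -7.0000  →  ωz = (0.04/1.2000)·-7.0000 = -0.2333

(-0.1400, -0.1500, -0.2333)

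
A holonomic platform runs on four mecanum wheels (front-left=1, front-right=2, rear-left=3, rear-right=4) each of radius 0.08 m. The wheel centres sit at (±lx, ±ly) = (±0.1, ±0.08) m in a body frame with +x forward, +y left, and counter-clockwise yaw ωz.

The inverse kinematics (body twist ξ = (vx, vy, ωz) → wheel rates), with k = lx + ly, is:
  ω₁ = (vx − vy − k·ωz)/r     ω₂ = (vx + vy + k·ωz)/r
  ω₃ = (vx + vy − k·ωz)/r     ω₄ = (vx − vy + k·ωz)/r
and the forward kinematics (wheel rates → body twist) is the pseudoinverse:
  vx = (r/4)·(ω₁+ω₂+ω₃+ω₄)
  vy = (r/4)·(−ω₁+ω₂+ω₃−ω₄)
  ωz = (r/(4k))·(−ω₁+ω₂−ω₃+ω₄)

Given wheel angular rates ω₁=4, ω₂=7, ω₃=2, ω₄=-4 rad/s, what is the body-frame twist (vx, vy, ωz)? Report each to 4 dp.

k = lx + ly = 0.1 + 0.08 = 0.1800
ω₁+ω₂+ω₃+ω₄ = 9.0000  →  vx = (0.08/4)·9.0000 = 0.1800
−ω₁+ω₂+ω₃−ω₄ = 9.0000  →  vy = (0.08/4)·9.0000 = 0.1800
−ω₁+ω₂−ω₃+ω₄ = -3.0000  →  ωz = (0.08/0.7200)·-3.0000 = -0.3333

(0.1800, 0.1800, -0.3333)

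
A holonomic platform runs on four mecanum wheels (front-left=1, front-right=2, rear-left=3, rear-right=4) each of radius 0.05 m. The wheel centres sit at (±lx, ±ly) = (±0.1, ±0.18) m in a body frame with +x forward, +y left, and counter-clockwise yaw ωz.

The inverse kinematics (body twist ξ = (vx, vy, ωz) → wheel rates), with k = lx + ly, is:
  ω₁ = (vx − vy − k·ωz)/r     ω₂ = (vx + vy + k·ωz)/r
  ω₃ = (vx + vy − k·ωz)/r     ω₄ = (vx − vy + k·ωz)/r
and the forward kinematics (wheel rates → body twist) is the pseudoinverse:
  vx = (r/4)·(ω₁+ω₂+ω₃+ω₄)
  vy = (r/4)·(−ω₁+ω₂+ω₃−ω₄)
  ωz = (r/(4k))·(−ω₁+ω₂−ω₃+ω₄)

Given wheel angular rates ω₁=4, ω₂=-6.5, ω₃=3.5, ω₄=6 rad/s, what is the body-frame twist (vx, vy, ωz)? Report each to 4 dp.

(0.0875, -0.1625, -0.3571)

k = lx + ly = 0.1 + 0.18 = 0.2800
ω₁+ω₂+ω₃+ω₄ = 7.0000  →  vx = (0.05/4)·7.0000 = 0.0875
−ω₁+ω₂+ω₃−ω₄ = -13.0000  →  vy = (0.05/4)·-13.0000 = -0.1625
−ω₁+ω₂−ω₃+ω₄ = -8.0000  →  ωz = (0.05/1.1200)·-8.0000 = -0.3571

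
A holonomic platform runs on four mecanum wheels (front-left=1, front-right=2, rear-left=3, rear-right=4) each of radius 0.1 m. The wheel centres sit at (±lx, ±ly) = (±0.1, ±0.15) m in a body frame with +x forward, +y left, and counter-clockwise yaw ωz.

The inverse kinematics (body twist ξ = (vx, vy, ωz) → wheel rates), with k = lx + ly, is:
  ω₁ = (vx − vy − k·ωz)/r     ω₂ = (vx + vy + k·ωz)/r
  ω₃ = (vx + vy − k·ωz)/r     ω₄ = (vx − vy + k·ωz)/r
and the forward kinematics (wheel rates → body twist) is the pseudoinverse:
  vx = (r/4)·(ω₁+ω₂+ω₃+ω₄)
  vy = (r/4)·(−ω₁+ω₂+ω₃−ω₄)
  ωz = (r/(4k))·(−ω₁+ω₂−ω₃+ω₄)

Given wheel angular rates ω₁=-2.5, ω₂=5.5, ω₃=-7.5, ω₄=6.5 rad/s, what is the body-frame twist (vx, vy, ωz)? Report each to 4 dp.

k = lx + ly = 0.1 + 0.15 = 0.2500
ω₁+ω₂+ω₃+ω₄ = 2.0000  →  vx = (0.1/4)·2.0000 = 0.0500
−ω₁+ω₂+ω₃−ω₄ = -6.0000  →  vy = (0.1/4)·-6.0000 = -0.1500
−ω₁+ω₂−ω₃+ω₄ = 22.0000  →  ωz = (0.1/1.0000)·22.0000 = 2.2000

(0.0500, -0.1500, 2.2000)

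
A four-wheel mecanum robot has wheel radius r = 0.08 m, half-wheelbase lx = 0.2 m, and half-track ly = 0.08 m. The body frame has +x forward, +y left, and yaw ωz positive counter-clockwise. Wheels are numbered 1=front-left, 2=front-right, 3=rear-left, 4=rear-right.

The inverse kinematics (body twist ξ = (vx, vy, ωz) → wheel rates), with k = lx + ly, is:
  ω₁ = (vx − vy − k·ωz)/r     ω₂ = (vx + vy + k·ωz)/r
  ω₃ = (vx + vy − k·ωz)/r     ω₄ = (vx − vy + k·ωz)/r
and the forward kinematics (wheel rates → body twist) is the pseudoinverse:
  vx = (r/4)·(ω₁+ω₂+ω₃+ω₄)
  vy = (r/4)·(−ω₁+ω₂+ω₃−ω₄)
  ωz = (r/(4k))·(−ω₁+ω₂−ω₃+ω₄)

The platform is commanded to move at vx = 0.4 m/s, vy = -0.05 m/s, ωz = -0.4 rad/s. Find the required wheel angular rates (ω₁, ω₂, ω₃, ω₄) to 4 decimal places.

k = lx + ly = 0.2 + 0.08 = 0.2800;  k·ωz = 0.2800·-0.4 = -0.1120
ω₁ (FL) = (vx − vy − k·ωz)/r = 0.5620/0.08 = 7.0250
ω₂ (FR) = (vx + vy + k·ωz)/r = 0.2380/0.08 = 2.9750
ω₃ (RL) = (vx + vy − k·ωz)/r = 0.4620/0.08 = 5.7750
ω₄ (RR) = (vx − vy + k·ωz)/r = 0.3380/0.08 = 4.2250

(7.0250, 2.9750, 5.7750, 4.2250)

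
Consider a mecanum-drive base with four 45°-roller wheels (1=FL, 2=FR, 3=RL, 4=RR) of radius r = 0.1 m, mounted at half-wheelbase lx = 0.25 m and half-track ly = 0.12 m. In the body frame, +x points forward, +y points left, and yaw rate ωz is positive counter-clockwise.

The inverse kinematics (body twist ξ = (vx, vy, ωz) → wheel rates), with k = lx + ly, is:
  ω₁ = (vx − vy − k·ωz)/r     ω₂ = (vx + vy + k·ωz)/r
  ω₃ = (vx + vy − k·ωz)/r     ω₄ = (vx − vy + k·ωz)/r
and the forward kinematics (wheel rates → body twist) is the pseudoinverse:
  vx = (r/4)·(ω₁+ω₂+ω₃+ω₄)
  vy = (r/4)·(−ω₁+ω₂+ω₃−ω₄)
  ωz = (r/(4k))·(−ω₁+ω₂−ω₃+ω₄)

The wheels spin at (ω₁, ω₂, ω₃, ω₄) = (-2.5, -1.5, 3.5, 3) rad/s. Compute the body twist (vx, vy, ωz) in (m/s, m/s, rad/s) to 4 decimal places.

k = lx + ly = 0.25 + 0.12 = 0.3700
ω₁+ω₂+ω₃+ω₄ = 2.5000  →  vx = (0.1/4)·2.5000 = 0.0625
−ω₁+ω₂+ω₃−ω₄ = 1.5000  →  vy = (0.1/4)·1.5000 = 0.0375
−ω₁+ω₂−ω₃+ω₄ = 0.5000  →  ωz = (0.1/1.4800)·0.5000 = 0.0338

(0.0625, 0.0375, 0.0338)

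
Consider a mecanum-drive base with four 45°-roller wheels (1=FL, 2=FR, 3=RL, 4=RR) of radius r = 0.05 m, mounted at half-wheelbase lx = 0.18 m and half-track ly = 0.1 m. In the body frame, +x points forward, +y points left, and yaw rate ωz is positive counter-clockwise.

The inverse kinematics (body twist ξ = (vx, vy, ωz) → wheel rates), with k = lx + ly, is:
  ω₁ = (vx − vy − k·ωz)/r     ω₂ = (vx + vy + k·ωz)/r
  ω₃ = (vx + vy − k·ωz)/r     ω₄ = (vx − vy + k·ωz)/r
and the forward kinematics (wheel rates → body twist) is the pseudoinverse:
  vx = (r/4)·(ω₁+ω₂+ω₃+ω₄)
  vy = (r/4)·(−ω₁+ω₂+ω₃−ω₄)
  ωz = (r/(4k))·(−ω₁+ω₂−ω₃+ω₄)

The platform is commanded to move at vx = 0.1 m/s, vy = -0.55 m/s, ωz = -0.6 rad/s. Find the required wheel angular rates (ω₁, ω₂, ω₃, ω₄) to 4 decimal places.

(16.3600, -12.3600, -5.6400, 9.6400)

k = lx + ly = 0.18 + 0.1 = 0.2800;  k·ωz = 0.2800·-0.6 = -0.1680
ω₁ (FL) = (vx − vy − k·ωz)/r = 0.8180/0.05 = 16.3600
ω₂ (FR) = (vx + vy + k·ωz)/r = -0.6180/0.05 = -12.3600
ω₃ (RL) = (vx + vy − k·ωz)/r = -0.2820/0.05 = -5.6400
ω₄ (RR) = (vx − vy + k·ωz)/r = 0.4820/0.05 = 9.6400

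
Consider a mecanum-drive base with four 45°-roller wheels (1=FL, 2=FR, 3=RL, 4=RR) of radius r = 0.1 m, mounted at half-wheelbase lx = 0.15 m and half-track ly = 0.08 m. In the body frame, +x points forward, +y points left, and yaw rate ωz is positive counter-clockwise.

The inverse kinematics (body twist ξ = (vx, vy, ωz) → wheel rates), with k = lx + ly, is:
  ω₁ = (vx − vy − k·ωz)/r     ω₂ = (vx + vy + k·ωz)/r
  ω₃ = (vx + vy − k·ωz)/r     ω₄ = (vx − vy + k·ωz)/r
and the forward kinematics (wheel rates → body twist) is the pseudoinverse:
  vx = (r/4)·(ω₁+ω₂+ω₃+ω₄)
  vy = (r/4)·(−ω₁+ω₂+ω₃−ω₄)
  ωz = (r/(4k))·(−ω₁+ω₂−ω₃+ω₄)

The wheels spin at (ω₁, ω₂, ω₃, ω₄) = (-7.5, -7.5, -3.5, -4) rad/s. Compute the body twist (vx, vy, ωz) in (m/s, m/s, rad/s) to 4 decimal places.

k = lx + ly = 0.15 + 0.08 = 0.2300
ω₁+ω₂+ω₃+ω₄ = -22.5000  →  vx = (0.1/4)·-22.5000 = -0.5625
−ω₁+ω₂+ω₃−ω₄ = 0.5000  →  vy = (0.1/4)·0.5000 = 0.0125
−ω₁+ω₂−ω₃+ω₄ = -0.5000  →  ωz = (0.1/0.9200)·-0.5000 = -0.0543

(-0.5625, 0.0125, -0.0543)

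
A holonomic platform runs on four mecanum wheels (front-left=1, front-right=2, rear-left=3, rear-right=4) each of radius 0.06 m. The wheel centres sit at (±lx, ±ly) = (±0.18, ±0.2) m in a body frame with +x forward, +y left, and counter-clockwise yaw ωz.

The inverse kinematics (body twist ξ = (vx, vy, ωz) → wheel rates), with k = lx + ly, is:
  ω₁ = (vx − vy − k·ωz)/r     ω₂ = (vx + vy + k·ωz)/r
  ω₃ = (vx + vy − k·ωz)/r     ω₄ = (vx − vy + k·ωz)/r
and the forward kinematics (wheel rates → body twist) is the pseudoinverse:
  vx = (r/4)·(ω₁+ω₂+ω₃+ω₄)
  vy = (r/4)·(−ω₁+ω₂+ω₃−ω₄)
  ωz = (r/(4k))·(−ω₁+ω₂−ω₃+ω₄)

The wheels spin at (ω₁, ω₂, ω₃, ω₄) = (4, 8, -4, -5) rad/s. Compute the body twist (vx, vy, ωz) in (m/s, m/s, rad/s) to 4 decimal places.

(0.0450, 0.0750, 0.1184)

k = lx + ly = 0.18 + 0.2 = 0.3800
ω₁+ω₂+ω₃+ω₄ = 3.0000  →  vx = (0.06/4)·3.0000 = 0.0450
−ω₁+ω₂+ω₃−ω₄ = 5.0000  →  vy = (0.06/4)·5.0000 = 0.0750
−ω₁+ω₂−ω₃+ω₄ = 3.0000  →  ωz = (0.06/1.5200)·3.0000 = 0.1184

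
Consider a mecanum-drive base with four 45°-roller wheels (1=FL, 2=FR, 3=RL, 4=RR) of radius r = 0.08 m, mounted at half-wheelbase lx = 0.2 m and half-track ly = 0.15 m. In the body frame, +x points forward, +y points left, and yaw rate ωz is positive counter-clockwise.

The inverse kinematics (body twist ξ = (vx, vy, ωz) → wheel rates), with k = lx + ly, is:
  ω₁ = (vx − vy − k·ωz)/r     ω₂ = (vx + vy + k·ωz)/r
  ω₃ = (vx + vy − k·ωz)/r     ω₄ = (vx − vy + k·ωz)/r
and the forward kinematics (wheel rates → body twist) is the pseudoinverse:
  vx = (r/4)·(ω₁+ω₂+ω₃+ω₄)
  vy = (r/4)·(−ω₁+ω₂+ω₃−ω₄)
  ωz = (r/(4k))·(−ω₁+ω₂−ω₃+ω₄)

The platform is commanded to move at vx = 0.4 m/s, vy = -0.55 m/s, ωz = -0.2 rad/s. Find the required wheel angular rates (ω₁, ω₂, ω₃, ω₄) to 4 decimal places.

(12.7500, -2.7500, -1.0000, 11.0000)

k = lx + ly = 0.2 + 0.15 = 0.3500;  k·ωz = 0.3500·-0.2 = -0.0700
ω₁ (FL) = (vx − vy − k·ωz)/r = 1.0200/0.08 = 12.7500
ω₂ (FR) = (vx + vy + k·ωz)/r = -0.2200/0.08 = -2.7500
ω₃ (RL) = (vx + vy − k·ωz)/r = -0.0800/0.08 = -1.0000
ω₄ (RR) = (vx − vy + k·ωz)/r = 0.8800/0.08 = 11.0000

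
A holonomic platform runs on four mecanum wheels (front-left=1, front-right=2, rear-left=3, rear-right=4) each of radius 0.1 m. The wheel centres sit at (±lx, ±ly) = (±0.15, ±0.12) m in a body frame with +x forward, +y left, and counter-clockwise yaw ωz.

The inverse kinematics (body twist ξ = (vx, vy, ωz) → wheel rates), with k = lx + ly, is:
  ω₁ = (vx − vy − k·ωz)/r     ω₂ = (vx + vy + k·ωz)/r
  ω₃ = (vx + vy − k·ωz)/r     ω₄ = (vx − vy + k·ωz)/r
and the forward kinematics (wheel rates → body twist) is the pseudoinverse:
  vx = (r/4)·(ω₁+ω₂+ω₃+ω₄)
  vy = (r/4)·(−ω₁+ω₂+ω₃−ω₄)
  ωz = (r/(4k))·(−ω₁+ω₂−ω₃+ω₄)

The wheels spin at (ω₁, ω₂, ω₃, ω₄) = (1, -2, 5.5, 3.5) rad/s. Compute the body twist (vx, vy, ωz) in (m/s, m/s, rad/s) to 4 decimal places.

(0.2000, -0.0250, -0.4630)

k = lx + ly = 0.15 + 0.12 = 0.2700
ω₁+ω₂+ω₃+ω₄ = 8.0000  →  vx = (0.1/4)·8.0000 = 0.2000
−ω₁+ω₂+ω₃−ω₄ = -1.0000  →  vy = (0.1/4)·-1.0000 = -0.0250
−ω₁+ω₂−ω₃+ω₄ = -5.0000  →  ωz = (0.1/1.0800)·-5.0000 = -0.4630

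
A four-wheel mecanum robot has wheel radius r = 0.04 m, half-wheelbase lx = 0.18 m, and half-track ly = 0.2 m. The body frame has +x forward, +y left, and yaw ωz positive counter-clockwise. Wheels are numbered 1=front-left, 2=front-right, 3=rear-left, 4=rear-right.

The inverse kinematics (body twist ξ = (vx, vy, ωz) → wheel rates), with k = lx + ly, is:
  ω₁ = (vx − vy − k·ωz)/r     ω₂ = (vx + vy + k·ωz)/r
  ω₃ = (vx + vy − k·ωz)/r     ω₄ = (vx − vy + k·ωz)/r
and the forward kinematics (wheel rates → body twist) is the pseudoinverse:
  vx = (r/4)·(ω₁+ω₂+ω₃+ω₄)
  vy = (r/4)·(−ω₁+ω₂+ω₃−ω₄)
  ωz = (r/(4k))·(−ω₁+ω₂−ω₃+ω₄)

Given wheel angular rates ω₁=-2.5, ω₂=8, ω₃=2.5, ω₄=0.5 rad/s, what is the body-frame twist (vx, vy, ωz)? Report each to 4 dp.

(0.0850, 0.1250, 0.2237)

k = lx + ly = 0.18 + 0.2 = 0.3800
ω₁+ω₂+ω₃+ω₄ = 8.5000  →  vx = (0.04/4)·8.5000 = 0.0850
−ω₁+ω₂+ω₃−ω₄ = 12.5000  →  vy = (0.04/4)·12.5000 = 0.1250
−ω₁+ω₂−ω₃+ω₄ = 8.5000  →  ωz = (0.04/1.5200)·8.5000 = 0.2237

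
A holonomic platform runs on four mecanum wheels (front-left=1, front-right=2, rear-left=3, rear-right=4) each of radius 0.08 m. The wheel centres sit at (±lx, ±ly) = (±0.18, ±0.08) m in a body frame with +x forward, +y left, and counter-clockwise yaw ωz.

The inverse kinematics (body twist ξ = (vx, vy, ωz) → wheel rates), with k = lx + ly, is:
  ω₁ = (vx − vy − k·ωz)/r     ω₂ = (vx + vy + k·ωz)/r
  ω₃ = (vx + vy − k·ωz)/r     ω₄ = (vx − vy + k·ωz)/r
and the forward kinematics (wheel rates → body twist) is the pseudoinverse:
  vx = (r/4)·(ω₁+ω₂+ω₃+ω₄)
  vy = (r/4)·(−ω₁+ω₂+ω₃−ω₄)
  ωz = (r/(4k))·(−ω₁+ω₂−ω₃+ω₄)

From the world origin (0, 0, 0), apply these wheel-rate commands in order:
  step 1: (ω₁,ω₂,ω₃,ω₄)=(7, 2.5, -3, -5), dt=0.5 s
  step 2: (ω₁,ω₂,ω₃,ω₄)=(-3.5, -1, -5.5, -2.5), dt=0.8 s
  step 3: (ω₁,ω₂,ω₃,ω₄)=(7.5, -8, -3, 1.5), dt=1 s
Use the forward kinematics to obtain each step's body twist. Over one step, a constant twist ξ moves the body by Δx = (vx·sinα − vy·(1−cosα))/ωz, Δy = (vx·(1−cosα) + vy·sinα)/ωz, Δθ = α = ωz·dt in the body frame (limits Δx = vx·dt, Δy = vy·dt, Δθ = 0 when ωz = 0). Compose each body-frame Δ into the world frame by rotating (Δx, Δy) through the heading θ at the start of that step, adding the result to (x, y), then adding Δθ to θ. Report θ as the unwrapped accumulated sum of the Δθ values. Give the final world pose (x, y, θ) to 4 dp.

(-0.3514, -0.3724, -0.7577)

step 1: ξ=(vx,vy,ωz)=(0.0300, -0.0500, -0.5000), dt=0.5 → body Δ=(0.0117, -0.0266, -0.2500) → world pose (0.0117, -0.0266, -0.2500)
step 2: ξ=(vx,vy,ωz)=(-0.2500, -0.0100, 0.4231), dt=0.8 → body Δ=(-0.1949, -0.0414, 0.3385) → world pose (-0.1873, -0.0185, 0.0885)
step 3: ξ=(vx,vy,ωz)=(-0.0400, -0.4000, -0.8462), dt=1.0 → body Δ=(-0.1948, -0.3380, -0.8462) → world pose (-0.3514, -0.3724, -0.7577)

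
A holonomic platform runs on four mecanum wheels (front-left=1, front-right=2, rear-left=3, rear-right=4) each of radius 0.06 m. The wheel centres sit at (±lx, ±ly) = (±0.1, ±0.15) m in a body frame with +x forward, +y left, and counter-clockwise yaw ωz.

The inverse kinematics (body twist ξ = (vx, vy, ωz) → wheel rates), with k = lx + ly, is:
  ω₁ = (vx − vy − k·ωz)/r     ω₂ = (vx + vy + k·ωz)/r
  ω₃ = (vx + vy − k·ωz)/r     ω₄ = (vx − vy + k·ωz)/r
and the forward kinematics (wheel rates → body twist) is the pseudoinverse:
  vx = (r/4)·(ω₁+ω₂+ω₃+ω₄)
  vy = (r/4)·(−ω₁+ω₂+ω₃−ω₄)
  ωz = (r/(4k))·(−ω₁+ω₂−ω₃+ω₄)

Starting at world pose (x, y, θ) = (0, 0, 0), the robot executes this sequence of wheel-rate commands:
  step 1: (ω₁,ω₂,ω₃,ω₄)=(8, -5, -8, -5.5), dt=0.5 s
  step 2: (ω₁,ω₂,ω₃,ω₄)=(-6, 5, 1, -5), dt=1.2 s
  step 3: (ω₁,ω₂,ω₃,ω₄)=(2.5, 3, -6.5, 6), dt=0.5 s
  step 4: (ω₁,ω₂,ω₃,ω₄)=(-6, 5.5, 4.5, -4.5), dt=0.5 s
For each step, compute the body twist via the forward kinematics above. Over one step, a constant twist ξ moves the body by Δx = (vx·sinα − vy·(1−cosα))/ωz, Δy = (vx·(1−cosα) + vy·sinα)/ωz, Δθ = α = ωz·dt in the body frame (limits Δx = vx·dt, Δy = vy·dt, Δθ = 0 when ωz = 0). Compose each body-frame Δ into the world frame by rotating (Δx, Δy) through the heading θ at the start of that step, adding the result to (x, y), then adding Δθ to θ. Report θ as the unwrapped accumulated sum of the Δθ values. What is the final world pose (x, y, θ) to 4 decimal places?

step 1: ξ=(vx,vy,ωz)=(-0.1575, -0.2325, -0.6300), dt=0.5 → body Δ=(-0.0956, -0.1020, -0.3150) → world pose (-0.0956, -0.1020, -0.3150)
step 2: ξ=(vx,vy,ωz)=(-0.0750, 0.2550, 0.3000), dt=1.2 → body Δ=(-0.1426, 0.2834, 0.3600) → world pose (-0.1434, 0.2116, 0.0450)
step 3: ξ=(vx,vy,ωz)=(0.0750, -0.1800, 0.7800), dt=0.5 → body Δ=(0.0539, -0.0805, 0.3900) → world pose (-0.0859, 0.1336, 0.4350)
step 4: ξ=(vx,vy,ωz)=(-0.0075, 0.3075, 0.1500), dt=0.5 → body Δ=(-0.0095, 0.1535, 0.0750) → world pose (-0.1592, 0.2687, 0.5100)

(-0.1592, 0.2687, 0.5100)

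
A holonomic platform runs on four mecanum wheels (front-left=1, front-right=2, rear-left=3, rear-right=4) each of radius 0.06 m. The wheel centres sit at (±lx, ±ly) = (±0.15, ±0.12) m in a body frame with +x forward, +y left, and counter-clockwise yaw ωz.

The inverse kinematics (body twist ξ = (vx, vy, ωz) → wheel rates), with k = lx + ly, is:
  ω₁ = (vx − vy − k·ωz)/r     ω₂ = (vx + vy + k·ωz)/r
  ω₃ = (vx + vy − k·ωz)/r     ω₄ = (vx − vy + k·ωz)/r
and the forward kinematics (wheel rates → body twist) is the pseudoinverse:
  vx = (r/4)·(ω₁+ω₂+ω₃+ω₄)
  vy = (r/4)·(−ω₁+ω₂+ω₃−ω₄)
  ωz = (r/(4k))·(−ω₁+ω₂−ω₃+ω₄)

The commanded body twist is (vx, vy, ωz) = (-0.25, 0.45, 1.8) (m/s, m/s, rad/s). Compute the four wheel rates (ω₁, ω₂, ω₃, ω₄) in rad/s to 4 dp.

(-19.7667, 11.4333, -4.7667, -3.5667)

k = lx + ly = 0.15 + 0.12 = 0.2700;  k·ωz = 0.2700·1.8 = 0.4860
ω₁ (FL) = (vx − vy − k·ωz)/r = -1.1860/0.06 = -19.7667
ω₂ (FR) = (vx + vy + k·ωz)/r = 0.6860/0.06 = 11.4333
ω₃ (RL) = (vx + vy − k·ωz)/r = -0.2860/0.06 = -4.7667
ω₄ (RR) = (vx − vy + k·ωz)/r = -0.2140/0.06 = -3.5667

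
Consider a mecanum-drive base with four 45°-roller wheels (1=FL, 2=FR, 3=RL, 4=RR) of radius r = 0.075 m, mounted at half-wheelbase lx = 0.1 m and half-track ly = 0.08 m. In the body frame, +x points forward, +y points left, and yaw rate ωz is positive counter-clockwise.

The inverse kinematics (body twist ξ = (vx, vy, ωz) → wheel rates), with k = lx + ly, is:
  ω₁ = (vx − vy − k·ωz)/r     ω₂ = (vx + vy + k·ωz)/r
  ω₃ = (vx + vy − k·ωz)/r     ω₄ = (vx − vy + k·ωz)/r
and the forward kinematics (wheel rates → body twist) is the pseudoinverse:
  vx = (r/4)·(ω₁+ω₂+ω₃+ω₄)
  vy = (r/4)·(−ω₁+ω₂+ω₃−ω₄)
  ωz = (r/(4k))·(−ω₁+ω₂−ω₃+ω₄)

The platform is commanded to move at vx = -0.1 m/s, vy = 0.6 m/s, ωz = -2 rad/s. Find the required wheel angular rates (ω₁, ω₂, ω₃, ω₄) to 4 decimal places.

k = lx + ly = 0.1 + 0.08 = 0.1800;  k·ωz = 0.1800·-2 = -0.3600
ω₁ (FL) = (vx − vy − k·ωz)/r = -0.3400/0.075 = -4.5333
ω₂ (FR) = (vx + vy + k·ωz)/r = 0.1400/0.075 = 1.8667
ω₃ (RL) = (vx + vy − k·ωz)/r = 0.8600/0.075 = 11.4667
ω₄ (RR) = (vx − vy + k·ωz)/r = -1.0600/0.075 = -14.1333

(-4.5333, 1.8667, 11.4667, -14.1333)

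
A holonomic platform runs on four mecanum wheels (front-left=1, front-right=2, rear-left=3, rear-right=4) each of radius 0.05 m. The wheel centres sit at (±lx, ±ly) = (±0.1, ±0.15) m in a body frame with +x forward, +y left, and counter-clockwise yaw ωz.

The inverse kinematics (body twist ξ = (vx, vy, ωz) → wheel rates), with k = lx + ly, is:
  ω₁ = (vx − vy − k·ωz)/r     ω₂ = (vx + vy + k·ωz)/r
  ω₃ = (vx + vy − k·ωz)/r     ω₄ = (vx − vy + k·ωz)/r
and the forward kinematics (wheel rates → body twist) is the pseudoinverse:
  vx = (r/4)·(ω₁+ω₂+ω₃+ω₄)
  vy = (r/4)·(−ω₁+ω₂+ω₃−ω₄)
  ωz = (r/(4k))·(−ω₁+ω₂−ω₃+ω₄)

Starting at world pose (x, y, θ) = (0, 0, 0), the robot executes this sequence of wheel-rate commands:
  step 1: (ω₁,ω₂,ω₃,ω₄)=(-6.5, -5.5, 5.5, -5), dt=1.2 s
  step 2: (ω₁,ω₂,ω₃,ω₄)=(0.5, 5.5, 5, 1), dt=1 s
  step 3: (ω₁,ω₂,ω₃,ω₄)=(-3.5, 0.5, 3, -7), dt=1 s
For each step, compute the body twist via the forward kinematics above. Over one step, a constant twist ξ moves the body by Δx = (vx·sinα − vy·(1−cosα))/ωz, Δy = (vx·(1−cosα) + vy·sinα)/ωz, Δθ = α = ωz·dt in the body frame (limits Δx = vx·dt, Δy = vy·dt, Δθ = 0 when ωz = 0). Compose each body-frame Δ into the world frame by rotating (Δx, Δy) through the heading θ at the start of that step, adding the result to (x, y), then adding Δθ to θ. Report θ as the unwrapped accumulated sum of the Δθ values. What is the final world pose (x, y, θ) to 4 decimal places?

step 1: ξ=(vx,vy,ωz)=(-0.1437, 0.1437, -0.4750), dt=1.2 → body Δ=(-0.1155, 0.2112, -0.5700) → world pose (-0.1155, 0.2112, -0.5700)
step 2: ξ=(vx,vy,ωz)=(0.1500, 0.1125, 0.0500), dt=1.0 → body Δ=(0.1471, 0.1162, 0.0500) → world pose (0.0711, 0.2296, -0.5200)
step 3: ξ=(vx,vy,ωz)=(-0.0875, 0.1750, -0.3000), dt=1.0 → body Δ=(-0.0601, 0.1854, -0.3000) → world pose (0.1110, 0.4204, -0.8200)

(0.1110, 0.4204, -0.8200)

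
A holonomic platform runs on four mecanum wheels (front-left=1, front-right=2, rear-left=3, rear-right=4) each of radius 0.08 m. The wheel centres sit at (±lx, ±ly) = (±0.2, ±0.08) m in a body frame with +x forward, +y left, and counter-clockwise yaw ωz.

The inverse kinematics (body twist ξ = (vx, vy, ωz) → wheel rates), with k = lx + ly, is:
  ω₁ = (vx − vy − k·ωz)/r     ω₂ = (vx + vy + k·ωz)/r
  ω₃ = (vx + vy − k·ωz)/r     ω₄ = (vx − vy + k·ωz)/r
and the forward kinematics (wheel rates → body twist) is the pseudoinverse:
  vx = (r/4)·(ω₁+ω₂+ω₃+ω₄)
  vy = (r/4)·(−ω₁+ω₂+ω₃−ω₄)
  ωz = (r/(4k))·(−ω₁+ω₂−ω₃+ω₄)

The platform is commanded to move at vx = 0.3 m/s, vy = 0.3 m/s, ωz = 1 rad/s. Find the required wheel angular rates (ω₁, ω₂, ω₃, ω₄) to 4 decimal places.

(-3.5000, 11.0000, 4.0000, 3.5000)

k = lx + ly = 0.2 + 0.08 = 0.2800;  k·ωz = 0.2800·1 = 0.2800
ω₁ (FL) = (vx − vy − k·ωz)/r = -0.2800/0.08 = -3.5000
ω₂ (FR) = (vx + vy + k·ωz)/r = 0.8800/0.08 = 11.0000
ω₃ (RL) = (vx + vy − k·ωz)/r = 0.3200/0.08 = 4.0000
ω₄ (RR) = (vx − vy + k·ωz)/r = 0.2800/0.08 = 3.5000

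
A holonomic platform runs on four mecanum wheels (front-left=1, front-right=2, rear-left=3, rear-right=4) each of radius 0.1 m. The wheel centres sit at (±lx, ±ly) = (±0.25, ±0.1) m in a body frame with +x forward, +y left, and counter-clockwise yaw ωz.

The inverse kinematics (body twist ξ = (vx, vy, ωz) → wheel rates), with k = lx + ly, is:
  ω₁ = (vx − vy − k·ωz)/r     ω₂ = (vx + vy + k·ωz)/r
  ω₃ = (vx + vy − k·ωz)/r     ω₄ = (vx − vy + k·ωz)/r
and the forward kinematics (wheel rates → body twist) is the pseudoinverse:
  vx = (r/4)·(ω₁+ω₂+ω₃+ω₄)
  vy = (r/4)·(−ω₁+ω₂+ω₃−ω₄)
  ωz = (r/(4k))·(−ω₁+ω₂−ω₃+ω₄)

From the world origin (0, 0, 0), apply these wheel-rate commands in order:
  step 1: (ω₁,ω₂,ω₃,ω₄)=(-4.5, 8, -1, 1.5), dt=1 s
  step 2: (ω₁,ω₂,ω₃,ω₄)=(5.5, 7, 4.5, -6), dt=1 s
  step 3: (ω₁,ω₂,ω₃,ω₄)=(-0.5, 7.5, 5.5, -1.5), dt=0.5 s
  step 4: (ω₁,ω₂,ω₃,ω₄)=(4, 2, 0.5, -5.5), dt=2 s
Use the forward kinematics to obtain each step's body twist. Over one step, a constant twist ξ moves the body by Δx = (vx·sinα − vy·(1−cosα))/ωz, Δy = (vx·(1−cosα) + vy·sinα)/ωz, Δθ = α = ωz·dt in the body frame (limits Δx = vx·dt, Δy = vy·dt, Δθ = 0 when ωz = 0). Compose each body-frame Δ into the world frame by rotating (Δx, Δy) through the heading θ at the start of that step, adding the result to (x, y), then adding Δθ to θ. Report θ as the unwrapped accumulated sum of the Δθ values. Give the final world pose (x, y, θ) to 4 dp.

step 1: ξ=(vx,vy,ωz)=(0.1000, 0.2500, 1.0714), dt=1.0 → body Δ=(-0.0397, 0.2535, 1.0714) → world pose (-0.0397, 0.2535, 1.0714)
step 2: ξ=(vx,vy,ωz)=(0.2750, 0.3000, -0.6429), dt=1.0 → body Δ=(0.3496, 0.1944, -0.6429) → world pose (-0.0429, 0.6535, 0.4286)
step 3: ξ=(vx,vy,ωz)=(0.2750, 0.3750, 0.0714), dt=0.5 → body Δ=(0.1341, 0.1899, 0.0357) → world pose (0.0002, 0.8819, 0.4643)
step 4: ξ=(vx,vy,ωz)=(0.0250, 0.1000, -0.5714), dt=2.0 → body Δ=(0.1422, 0.1336, -1.1429) → world pose (0.0675, 1.0651, -0.6786)

(0.0675, 1.0651, -0.6786)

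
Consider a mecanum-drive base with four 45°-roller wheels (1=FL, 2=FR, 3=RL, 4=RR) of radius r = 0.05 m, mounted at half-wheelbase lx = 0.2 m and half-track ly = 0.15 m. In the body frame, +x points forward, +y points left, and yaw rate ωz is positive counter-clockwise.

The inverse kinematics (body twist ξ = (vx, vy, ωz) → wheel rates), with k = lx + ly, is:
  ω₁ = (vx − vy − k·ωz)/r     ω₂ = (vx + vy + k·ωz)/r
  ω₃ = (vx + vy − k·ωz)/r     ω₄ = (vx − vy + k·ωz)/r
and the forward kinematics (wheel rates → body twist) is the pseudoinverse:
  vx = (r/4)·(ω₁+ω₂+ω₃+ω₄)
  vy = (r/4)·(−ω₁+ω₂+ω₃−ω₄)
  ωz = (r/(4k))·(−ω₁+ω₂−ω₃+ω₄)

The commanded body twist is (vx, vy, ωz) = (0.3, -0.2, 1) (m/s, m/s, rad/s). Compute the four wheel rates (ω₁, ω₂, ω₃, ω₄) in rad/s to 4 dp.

k = lx + ly = 0.2 + 0.15 = 0.3500;  k·ωz = 0.3500·1 = 0.3500
ω₁ (FL) = (vx − vy − k·ωz)/r = 0.1500/0.05 = 3.0000
ω₂ (FR) = (vx + vy + k·ωz)/r = 0.4500/0.05 = 9.0000
ω₃ (RL) = (vx + vy − k·ωz)/r = -0.2500/0.05 = -5.0000
ω₄ (RR) = (vx − vy + k·ωz)/r = 0.8500/0.05 = 17.0000

(3.0000, 9.0000, -5.0000, 17.0000)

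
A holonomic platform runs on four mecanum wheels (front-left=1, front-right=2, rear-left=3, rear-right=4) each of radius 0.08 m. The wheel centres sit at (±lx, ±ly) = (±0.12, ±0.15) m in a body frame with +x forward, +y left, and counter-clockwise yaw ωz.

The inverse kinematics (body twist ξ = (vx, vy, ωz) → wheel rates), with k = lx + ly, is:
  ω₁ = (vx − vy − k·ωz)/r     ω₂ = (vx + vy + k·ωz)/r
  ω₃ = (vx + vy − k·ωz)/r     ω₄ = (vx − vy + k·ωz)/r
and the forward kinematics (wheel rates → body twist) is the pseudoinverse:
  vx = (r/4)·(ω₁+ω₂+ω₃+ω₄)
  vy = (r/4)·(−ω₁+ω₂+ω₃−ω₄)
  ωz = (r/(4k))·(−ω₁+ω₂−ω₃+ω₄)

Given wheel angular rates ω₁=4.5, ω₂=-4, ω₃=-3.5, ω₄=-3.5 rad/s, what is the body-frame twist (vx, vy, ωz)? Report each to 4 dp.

(-0.1300, -0.1700, -0.6296)

k = lx + ly = 0.12 + 0.15 = 0.2700
ω₁+ω₂+ω₃+ω₄ = -6.5000  →  vx = (0.08/4)·-6.5000 = -0.1300
−ω₁+ω₂+ω₃−ω₄ = -8.5000  →  vy = (0.08/4)·-8.5000 = -0.1700
−ω₁+ω₂−ω₃+ω₄ = -8.5000  →  ωz = (0.08/1.0800)·-8.5000 = -0.6296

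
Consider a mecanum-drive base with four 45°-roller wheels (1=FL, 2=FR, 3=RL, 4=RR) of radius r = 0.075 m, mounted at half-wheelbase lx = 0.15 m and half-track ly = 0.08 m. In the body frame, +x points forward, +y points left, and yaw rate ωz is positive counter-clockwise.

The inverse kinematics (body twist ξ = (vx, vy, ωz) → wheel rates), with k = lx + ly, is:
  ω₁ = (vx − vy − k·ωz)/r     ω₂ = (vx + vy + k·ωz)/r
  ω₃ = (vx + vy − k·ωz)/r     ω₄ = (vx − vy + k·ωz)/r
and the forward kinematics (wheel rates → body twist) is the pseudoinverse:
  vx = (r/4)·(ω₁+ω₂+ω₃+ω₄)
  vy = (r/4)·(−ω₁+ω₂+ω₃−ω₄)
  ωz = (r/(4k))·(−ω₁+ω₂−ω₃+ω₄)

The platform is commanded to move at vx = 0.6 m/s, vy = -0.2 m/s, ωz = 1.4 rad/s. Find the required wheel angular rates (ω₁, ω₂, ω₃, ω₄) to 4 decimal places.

k = lx + ly = 0.15 + 0.08 = 0.2300;  k·ωz = 0.2300·1.4 = 0.3220
ω₁ (FL) = (vx − vy − k·ωz)/r = 0.4780/0.075 = 6.3733
ω₂ (FR) = (vx + vy + k·ωz)/r = 0.7220/0.075 = 9.6267
ω₃ (RL) = (vx + vy − k·ωz)/r = 0.0780/0.075 = 1.0400
ω₄ (RR) = (vx − vy + k·ωz)/r = 1.1220/0.075 = 14.9600

(6.3733, 9.6267, 1.0400, 14.9600)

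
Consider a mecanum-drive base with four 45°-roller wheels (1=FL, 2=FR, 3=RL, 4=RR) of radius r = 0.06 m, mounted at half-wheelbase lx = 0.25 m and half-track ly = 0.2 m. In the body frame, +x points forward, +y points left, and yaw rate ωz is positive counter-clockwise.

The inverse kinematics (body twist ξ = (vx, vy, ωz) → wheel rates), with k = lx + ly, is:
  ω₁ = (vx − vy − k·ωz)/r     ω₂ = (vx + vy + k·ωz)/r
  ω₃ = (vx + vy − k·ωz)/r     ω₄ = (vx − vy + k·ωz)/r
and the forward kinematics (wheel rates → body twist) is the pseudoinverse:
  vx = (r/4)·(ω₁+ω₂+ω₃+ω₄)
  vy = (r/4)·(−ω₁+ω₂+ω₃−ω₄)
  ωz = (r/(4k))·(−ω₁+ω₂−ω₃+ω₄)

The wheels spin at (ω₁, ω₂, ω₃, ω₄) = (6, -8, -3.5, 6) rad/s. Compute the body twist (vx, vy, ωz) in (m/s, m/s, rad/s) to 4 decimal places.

k = lx + ly = 0.25 + 0.2 = 0.4500
ω₁+ω₂+ω₃+ω₄ = 0.5000  →  vx = (0.06/4)·0.5000 = 0.0075
−ω₁+ω₂+ω₃−ω₄ = -23.5000  →  vy = (0.06/4)·-23.5000 = -0.3525
−ω₁+ω₂−ω₃+ω₄ = -4.5000  →  ωz = (0.06/1.8000)·-4.5000 = -0.1500

(0.0075, -0.3525, -0.1500)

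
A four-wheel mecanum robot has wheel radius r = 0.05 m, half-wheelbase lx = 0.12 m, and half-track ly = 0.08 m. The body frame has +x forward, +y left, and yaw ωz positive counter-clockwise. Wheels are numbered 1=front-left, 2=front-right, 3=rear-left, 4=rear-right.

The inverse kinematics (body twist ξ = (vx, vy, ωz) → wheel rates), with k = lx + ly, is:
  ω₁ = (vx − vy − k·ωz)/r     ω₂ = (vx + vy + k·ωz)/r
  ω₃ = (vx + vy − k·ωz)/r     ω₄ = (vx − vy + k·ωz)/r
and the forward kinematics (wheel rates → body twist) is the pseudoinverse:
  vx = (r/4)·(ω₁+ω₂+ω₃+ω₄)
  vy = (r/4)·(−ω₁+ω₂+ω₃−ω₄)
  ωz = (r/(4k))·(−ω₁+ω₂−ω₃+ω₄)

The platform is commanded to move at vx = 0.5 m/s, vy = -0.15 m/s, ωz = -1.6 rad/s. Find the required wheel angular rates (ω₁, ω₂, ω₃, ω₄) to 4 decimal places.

k = lx + ly = 0.12 + 0.08 = 0.2000;  k·ωz = 0.2000·-1.6 = -0.3200
ω₁ (FL) = (vx − vy − k·ωz)/r = 0.9700/0.05 = 19.4000
ω₂ (FR) = (vx + vy + k·ωz)/r = 0.0300/0.05 = 0.6000
ω₃ (RL) = (vx + vy − k·ωz)/r = 0.6700/0.05 = 13.4000
ω₄ (RR) = (vx − vy + k·ωz)/r = 0.3300/0.05 = 6.6000

(19.4000, 0.6000, 13.4000, 6.6000)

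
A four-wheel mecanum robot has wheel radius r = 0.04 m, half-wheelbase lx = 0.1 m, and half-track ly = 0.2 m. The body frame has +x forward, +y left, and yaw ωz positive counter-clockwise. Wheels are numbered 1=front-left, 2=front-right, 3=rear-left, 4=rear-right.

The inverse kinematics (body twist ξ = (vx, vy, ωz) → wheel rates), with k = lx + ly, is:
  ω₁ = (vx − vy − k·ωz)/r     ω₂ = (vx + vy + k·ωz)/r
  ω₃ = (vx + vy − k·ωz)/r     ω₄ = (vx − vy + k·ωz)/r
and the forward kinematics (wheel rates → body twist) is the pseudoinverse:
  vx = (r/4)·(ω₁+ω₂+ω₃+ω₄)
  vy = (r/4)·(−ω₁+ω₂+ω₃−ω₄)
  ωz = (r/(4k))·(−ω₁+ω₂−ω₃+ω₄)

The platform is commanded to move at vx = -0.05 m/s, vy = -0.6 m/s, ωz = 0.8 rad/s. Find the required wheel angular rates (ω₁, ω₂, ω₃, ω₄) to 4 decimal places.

k = lx + ly = 0.1 + 0.2 = 0.3000;  k·ωz = 0.3000·0.8 = 0.2400
ω₁ (FL) = (vx − vy − k·ωz)/r = 0.3100/0.04 = 7.7500
ω₂ (FR) = (vx + vy + k·ωz)/r = -0.4100/0.04 = -10.2500
ω₃ (RL) = (vx + vy − k·ωz)/r = -0.8900/0.04 = -22.2500
ω₄ (RR) = (vx − vy + k·ωz)/r = 0.7900/0.04 = 19.7500

(7.7500, -10.2500, -22.2500, 19.7500)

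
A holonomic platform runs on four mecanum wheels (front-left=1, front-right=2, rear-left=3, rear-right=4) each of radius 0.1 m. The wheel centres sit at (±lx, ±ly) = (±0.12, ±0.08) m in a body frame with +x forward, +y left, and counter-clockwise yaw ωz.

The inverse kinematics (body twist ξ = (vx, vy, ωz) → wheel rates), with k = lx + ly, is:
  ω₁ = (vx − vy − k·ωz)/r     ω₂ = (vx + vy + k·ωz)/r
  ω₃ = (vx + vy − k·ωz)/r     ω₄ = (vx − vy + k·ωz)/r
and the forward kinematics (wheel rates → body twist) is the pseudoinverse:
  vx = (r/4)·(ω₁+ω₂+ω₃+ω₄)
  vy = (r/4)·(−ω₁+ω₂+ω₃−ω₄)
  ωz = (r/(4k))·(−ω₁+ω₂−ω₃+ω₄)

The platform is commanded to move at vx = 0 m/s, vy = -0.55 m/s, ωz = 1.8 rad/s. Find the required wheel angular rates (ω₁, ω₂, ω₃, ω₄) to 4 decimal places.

(1.9000, -1.9000, -9.1000, 9.1000)

k = lx + ly = 0.12 + 0.08 = 0.2000;  k·ωz = 0.2000·1.8 = 0.3600
ω₁ (FL) = (vx − vy − k·ωz)/r = 0.1900/0.1 = 1.9000
ω₂ (FR) = (vx + vy + k·ωz)/r = -0.1900/0.1 = -1.9000
ω₃ (RL) = (vx + vy − k·ωz)/r = -0.9100/0.1 = -9.1000
ω₄ (RR) = (vx − vy + k·ωz)/r = 0.9100/0.1 = 9.1000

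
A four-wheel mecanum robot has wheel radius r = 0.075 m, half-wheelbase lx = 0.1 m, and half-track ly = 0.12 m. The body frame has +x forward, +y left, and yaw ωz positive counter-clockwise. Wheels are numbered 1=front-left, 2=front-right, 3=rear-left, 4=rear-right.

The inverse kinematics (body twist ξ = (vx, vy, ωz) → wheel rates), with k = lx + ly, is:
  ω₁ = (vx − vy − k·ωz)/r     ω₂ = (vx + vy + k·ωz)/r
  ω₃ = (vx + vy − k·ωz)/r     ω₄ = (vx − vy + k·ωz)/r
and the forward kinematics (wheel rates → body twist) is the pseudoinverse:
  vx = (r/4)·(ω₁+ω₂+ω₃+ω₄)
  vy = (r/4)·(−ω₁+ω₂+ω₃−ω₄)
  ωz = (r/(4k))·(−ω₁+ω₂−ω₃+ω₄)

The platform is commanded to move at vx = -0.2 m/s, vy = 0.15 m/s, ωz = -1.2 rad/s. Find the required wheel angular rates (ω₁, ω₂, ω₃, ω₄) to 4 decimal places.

k = lx + ly = 0.1 + 0.12 = 0.2200;  k·ωz = 0.2200·-1.2 = -0.2640
ω₁ (FL) = (vx − vy − k·ωz)/r = -0.0860/0.075 = -1.1467
ω₂ (FR) = (vx + vy + k·ωz)/r = -0.3140/0.075 = -4.1867
ω₃ (RL) = (vx + vy − k·ωz)/r = 0.2140/0.075 = 2.8533
ω₄ (RR) = (vx − vy + k·ωz)/r = -0.6140/0.075 = -8.1867

(-1.1467, -4.1867, 2.8533, -8.1867)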